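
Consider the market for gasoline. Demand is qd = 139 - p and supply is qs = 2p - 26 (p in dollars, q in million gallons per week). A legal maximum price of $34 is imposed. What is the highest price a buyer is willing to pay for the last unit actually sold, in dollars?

Without the control the market clears where 139 - p = 2p - 26, i.e. p* = 55 and q* = 84.
Because the ceiling (34) lies below the market-clearing price, it is binding.
At p = 34: qd = 139 - 34 = 105 and qs = 2·34 - 26 = 42.
Only 42 units reach the market. On the demand curve, the marginal buyer's willingness to pay at q = 42 is (139 - 42) = 97.

97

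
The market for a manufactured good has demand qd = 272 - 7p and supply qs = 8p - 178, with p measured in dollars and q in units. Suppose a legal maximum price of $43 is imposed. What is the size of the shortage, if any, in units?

0

Setting quantity demanded equal to quantity supplied, 272 - 7p = 8p - 178, gives p* = 30 and q* = 62.
The ceiling of 43 is above the equilibrium price 30, so it is not binding; the market clears at p* = 30, q* = 62.
Since the control does not bind, there is no shortage.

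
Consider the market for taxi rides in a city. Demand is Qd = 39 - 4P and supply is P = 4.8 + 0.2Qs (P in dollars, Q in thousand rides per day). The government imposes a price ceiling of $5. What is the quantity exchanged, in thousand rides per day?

1

Rearranging supply gives Qs = 5P - 24. Equilibrium: 39 - 4P = 5P - 24, so 63 = 9P and P* = 7, Q* = 11.
Because the ceiling (5) lies below the market-clearing price, it is binding.
At P = 5: Qd = 39 - 4·5 = 19 and Qs = 5·5 - 24 = 1.
The quantity actually transacted is the short side, supply: 1.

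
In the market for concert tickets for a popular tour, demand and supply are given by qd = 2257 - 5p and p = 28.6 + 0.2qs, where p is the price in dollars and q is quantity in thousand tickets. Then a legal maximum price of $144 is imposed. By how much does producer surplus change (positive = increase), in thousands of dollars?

-78432

Rearranging supply gives qs = 5p - 143. Without the control the market clears where 2257 - 5p = 5p - 143, i.e. p* = 240 and q* = 1057.
Because the ceiling (144) lies below the market-clearing price, it is binding.
At p = 144: qd = 2257 - 5·144 = 1537 and qs = 5·144 - 143 = 577.
Producer surplus without the control is ½ · (240 - 28.6) · 1057 = 111724.9.
With the ceiling, producers sell 577 units at 144, so PS = ½ · (144 - 28.6) · 577 = 33292.9.
Change in producer surplus = 33292.9 - 111724.9 = -78432.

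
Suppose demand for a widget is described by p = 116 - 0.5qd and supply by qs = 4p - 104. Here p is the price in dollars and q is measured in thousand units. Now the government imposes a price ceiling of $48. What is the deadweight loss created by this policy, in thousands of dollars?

Rearranging demand gives qd = 232 - 2p. Without the control the market clears where 232 - 2p = 4p - 104, i.e. p* = 56 and q* = 120.
Since 48 < 56, the ceiling is binding.
At p = 48: qd = 232 - 2·48 = 136 and qs = 4·48 - 104 = 88.
Quantity traded falls to 88. At q = 88 the demand price is (232 - 88)/2 = 72 and the supply price is (104 + 88)/4 = 48.
Deadweight loss = ½ · (72 - 48) · (120 - 88) = ½ · 24 · 32 = 384.

384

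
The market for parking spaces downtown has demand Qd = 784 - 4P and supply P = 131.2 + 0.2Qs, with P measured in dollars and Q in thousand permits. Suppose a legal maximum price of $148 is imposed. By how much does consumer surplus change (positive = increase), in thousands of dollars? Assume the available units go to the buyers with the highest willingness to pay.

558

Rearranging supply gives Qs = 5P - 656. Setting quantity demanded equal to quantity supplied, 784 - 4P = 5P - 656, gives P* = 160 and Q* = 144.
The ceiling of 148 is below the equilibrium price 160, so it binds.
At P = 148: Qd = 784 - 4·148 = 192 and Qs = 5·148 - 656 = 84.
Consumer surplus without the control is ½ · (196 - 160) · 144 = 2592.
With the ceiling, 84 units are sold at 148 (assume they go to the highest-value buyers). The demand price at Q = 84 is 175, so CS = ½ · [(196 - 148) + (175 - 148)] · 84 = 3150.
Change in consumer surplus = 3150 - 2592 = 558.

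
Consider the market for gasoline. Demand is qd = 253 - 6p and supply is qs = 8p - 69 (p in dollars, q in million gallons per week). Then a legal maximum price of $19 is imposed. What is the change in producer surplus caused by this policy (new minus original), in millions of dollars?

-396

Equilibrium: 253 - 6p = 8p - 69, so 322 = 14p and p* = 23, q* = 115.
The ceiling of 19 is below the equilibrium price 23, so it binds.
At p = 19: qd = 253 - 6·19 = 139 and qs = 8·19 - 69 = 83.
Producer surplus without the control is ½ · (23 - 8.625) · 115 = 826.5625.
With the ceiling, producers sell 83 units at 19, so PS = ½ · (19 - 8.625) · 83 = 430.5625.
Change in producer surplus = 430.5625 - 826.5625 = -396.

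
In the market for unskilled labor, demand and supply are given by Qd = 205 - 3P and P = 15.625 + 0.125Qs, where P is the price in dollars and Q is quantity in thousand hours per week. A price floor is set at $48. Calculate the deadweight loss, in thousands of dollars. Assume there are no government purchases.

668.25

Rearranging supply gives Qs = 8P - 125. Setting quantity demanded equal to quantity supplied, 205 - 3P = 8P - 125, gives P* = 30 and Q* = 115.
The floor of 48 is above the equilibrium price 30, so it binds.
At P = 48: Qd = 205 - 3·48 = 61 and Qs = 8·48 - 125 = 259.
Quantity traded falls to 61. At Q = 61 the demand price is (205 - 61)/3 = 48 and the supply price is (125 + 61)/8 = 23.25.
Deadweight loss = ½ · (48 - 23.25) · (115 - 61) = ½ · 24.75 · 54 = 668.25.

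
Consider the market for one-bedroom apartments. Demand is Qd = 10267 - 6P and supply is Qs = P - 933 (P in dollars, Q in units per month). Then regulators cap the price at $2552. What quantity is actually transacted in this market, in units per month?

Equilibrium: 10267 - 6P = P - 933, so 11200 = 7P and P* = 1600, Q* = 667.
The ceiling of 2552 is above the equilibrium price 1600, so it is not binding; the market clears at P* = 1600, Q* = 667.

667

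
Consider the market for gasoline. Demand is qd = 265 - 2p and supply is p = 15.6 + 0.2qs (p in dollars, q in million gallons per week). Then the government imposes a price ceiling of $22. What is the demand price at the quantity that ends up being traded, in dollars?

Rearranging supply gives qs = 5p - 78. Setting quantity demanded equal to quantity supplied, 265 - 2p = 5p - 78, gives p* = 49 and q* = 167.
The ceiling of 22 is below the equilibrium price 49, so it binds.
At p = 22: qd = 265 - 2·22 = 221 and qs = 5·22 - 78 = 32.
Only 32 units reach the market. On the demand curve, the marginal buyer's willingness to pay at q = 32 is (265 - 32)/2 = 116.5.

116.5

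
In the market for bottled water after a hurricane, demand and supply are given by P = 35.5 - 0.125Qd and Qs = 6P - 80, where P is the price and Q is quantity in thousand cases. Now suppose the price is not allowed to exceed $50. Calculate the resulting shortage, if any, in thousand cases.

Rearranging demand gives Qd = 284 - 8P. Without the control the market clears where 284 - 8P = 6P - 80, i.e. P* = 26 and Q* = 76.
The ceiling of 50 is above the equilibrium price 26, so it is not binding; the market clears at P* = 26, Q* = 76.
Since the control does not bind, there is no shortage.

0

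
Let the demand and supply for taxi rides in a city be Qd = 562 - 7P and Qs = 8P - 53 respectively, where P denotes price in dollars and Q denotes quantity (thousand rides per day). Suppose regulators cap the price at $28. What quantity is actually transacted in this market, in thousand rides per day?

171

Equilibrium: 562 - 7P = 8P - 53, so 615 = 15P and P* = 41, Q* = 275.
Since 28 < 41, the ceiling is binding.
At P = 28: Qd = 562 - 7·28 = 366 and Qs = 8·28 - 53 = 171.
The quantity actually transacted is the short side, supply: 171.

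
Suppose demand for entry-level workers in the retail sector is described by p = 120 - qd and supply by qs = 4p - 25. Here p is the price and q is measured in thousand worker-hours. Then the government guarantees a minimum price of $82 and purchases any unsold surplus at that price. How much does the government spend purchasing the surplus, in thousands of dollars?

21730

Rearranging demand gives qd = 120 - p. Without the control the market clears where 120 - p = 4p - 25, i.e. p* = 29 and q* = 91.
Because the floor (82) lies above the market-clearing price, it is binding.
At p = 82: qd = 120 - 82 = 38 and qs = 4·82 - 25 = 303.
Surplus = qs - qd = 265.
Government expenditure = surplus × support price = 265 × 82 = 21730.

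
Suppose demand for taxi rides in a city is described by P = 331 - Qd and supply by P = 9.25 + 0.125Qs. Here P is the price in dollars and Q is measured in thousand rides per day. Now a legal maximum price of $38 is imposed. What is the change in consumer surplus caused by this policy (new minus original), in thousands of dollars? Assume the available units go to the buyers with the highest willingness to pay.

Rearranging demand gives Qd = 331 - P; rearranging supply gives Qs = 8P - 74. In a free market, 331 - P = 8P - 74 gives the equilibrium P* = 45, Q* = 286.
Since 38 < 45, the ceiling is binding.
At P = 38: Qd = 331 - 38 = 293 and Qs = 8·38 - 74 = 230.
Consumer surplus without the control is ½ · (331 - 45) · 286 = 40898.
With the ceiling, 230 units are sold at 38 (assume they go to the highest-value buyers). The demand price at Q = 230 is 101, so CS = ½ · [(331 - 38) + (101 - 38)] · 230 = 40940.
Change in consumer surplus = 40940 - 40898 = 42.

42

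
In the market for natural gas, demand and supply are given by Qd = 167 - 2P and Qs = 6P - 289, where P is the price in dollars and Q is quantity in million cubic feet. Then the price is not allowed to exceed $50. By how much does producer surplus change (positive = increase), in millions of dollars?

-224

Setting quantity demanded equal to quantity supplied, 167 - 2P = 6P - 289, gives P* = 57 and Q* = 53.
The ceiling of 50 is below the equilibrium price 57, so it binds.
At P = 50: Qd = 167 - 2·50 = 67 and Qs = 6·50 - 289 = 11.
Producer surplus without the control is ½ · (57 - 289/6) · 53 = 2809/12.
With the ceiling, producers sell 11 units at 50, so PS = ½ · (50 - 289/6) · 11 = 121/12.
Change in producer surplus = 121/12 - 2809/12 = -224.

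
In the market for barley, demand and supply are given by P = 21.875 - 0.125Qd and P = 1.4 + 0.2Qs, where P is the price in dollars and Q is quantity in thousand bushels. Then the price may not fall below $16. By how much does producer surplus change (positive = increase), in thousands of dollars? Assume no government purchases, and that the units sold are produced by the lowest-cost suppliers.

68.4

Rearranging demand gives Qd = 175 - 8P; rearranging supply gives Qs = 5P - 7. Without the control the market clears where 175 - 8P = 5P - 7, i.e. P* = 14 and Q* = 63.
Since 16 > 14, the floor is binding.
At P = 16: Qd = 175 - 8·16 = 47 and Qs = 5·16 - 7 = 73.
Producer surplus without the control is ½ · (14 - 1.4) · 63 = 396.9.
With the floor, 47 units are sold at 16. The supply price at Q = 47 is 10.8, so PS = ½ · [(16 - 1.4) + (16 - 10.8)] · 47 = 465.3.
Change in producer surplus = 465.3 - 396.9 = 68.4.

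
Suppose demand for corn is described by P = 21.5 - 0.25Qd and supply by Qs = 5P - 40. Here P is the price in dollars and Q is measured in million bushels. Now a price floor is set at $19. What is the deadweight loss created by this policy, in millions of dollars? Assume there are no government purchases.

90

Rearranging demand gives Qd = 86 - 4P. In a free market, 86 - 4P = 5P - 40 gives the equilibrium P* = 14, Q* = 30.
The floor of 19 is above the equilibrium price 14, so it binds.
At P = 19: Qd = 86 - 4·19 = 10 and Qs = 5·19 - 40 = 55.
Quantity traded falls to 10. At Q = 10 the demand price is (86 - 10)/4 = 19 and the supply price is (40 + 10)/5 = 10.
Deadweight loss = ½ · (19 - 10) · (30 - 10) = ½ · 9 · 20 = 90.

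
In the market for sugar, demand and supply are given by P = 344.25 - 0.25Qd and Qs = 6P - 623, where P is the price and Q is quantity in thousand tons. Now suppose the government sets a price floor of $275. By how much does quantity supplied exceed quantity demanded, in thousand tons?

Rearranging demand gives Qd = 1377 - 4P. Equilibrium: 1377 - 4P = 6P - 623, so 2000 = 10P and P* = 200, Q* = 577.
Because the floor (275) lies above the market-clearing price, it is binding.
At P = 275: Qd = 1377 - 4·275 = 277 and Qs = 6·275 - 623 = 1027.
Surplus = Qs - Qd = 1027 - 277 = 750.

750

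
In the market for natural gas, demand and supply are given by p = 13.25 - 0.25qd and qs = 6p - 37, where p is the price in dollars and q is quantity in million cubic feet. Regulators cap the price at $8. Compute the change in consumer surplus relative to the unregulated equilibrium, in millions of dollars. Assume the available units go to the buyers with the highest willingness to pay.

Rearranging demand gives qd = 53 - 4p. Setting quantity demanded equal to quantity supplied, 53 - 4p = 6p - 37, gives p* = 9 and q* = 17.
The ceiling of 8 is below the equilibrium price 9, so it binds.
At p = 8: qd = 53 - 4·8 = 21 and qs = 6·8 - 37 = 11.
Consumer surplus without the control is ½ · (13.25 - 9) · 17 = 36.125.
With the ceiling, 11 units are sold at 8 (assume they go to the highest-value buyers). The demand price at q = 11 is 10.5, so CS = ½ · [(13.25 - 8) + (10.5 - 8)] · 11 = 42.625.
Change in consumer surplus = 42.625 - 36.125 = 6.5.

6.5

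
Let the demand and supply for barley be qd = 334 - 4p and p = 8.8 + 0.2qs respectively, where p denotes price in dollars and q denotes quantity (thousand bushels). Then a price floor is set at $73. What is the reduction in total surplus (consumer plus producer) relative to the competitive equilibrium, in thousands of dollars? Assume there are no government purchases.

Rearranging supply gives qs = 5p - 44. Setting quantity demanded equal to quantity supplied, 334 - 4p = 5p - 44, gives p* = 42 and q* = 166.
The floor of 73 is above the equilibrium price 42, so it binds.
At p = 73: qd = 334 - 4·73 = 42 and qs = 5·73 - 44 = 321.
Quantity traded falls to 42. At q = 42 the demand price is (334 - 42)/4 = 73 and the supply price is (44 + 42)/5 = 17.2.
Deadweight loss = ½ · (73 - 17.2) · (166 - 42) = ½ · 55.8 · 124 = 3459.6.

3459.6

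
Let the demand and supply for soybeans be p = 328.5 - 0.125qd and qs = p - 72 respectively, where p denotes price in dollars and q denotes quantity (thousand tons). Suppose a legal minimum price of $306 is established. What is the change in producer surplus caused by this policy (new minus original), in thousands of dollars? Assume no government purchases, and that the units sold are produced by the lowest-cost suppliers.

Rearranging demand gives qd = 2628 - 8p. In a free market, 2628 - 8p = p - 72 gives the equilibrium p* = 300, q* = 228.
Because the floor (306) lies above the market-clearing price, it is binding.
At p = 306: qd = 2628 - 8·306 = 180 and qs = 306 - 72 = 234.
Producer surplus without the control is ½ · (300 - 72) · 228 = 25992.
With the floor, 180 units are sold at 306. The supply price at q = 180 is 252, so PS = ½ · [(306 - 72) + (306 - 252)] · 180 = 25920.
Change in producer surplus = 25920 - 25992 = -72.

-72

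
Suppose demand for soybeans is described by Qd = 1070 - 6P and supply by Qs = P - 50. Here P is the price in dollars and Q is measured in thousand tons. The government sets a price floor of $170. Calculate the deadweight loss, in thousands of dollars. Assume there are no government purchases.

Without the control the market clears where 1070 - 6P = P - 50, i.e. P* = 160 and Q* = 110.
Because the floor (170) lies above the market-clearing price, it is binding.
At P = 170: Qd = 1070 - 6·170 = 50 and Qs = 170 - 50 = 120.
Quantity traded falls to 50. At Q = 50 the demand price is (1070 - 50)/6 = 170 and the supply price is 50 + 50 = 100.
Deadweight loss = ½ · (170 - 100) · (110 - 50) = ½ · 70 · 60 = 2100.

2100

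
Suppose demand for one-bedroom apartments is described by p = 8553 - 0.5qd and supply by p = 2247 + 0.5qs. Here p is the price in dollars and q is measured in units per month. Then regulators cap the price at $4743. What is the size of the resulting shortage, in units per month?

2628

Rearranging demand gives qd = 17106 - 2p; rearranging supply gives qs = 2p - 4494. Without the control the market clears where 17106 - 2p = 2p - 4494, i.e. p* = 5400 and q* = 6306.
Since 4743 < 5400, the ceiling is binding.
At p = 4743: qd = 17106 - 2·4743 = 7620 and qs = 2·4743 - 4494 = 4992.
Shortage = qd - qs = 7620 - 4992 = 2628.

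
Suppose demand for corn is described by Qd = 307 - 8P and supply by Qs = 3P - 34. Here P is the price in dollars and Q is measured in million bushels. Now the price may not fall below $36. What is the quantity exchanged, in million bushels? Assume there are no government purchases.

Setting quantity demanded equal to quantity supplied, 307 - 8P = 3P - 34, gives P* = 31 and Q* = 59.
The floor of 36 is above the equilibrium price 31, so it binds.
At P = 36: Qd = 307 - 8·36 = 19 and Qs = 3·36 - 34 = 74.
The quantity actually transacted is the short side, demand: 19.

19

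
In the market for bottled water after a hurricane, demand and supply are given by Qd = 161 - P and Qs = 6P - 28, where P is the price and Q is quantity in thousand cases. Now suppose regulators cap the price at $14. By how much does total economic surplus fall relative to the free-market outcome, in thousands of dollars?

Without the control the market clears where 161 - P = 6P - 28, i.e. P* = 27 and Q* = 134.
The ceiling of 14 is below the equilibrium price 27, so it binds.
At P = 14: Qd = 161 - 14 = 147 and Qs = 6·14 - 28 = 56.
Quantity traded falls to 56. At Q = 56 the demand price is 161 - 56 = 105 and the supply price is (28 + 56)/6 = 14.
Deadweight loss = ½ · (105 - 14) · (134 - 56) = ½ · 91 · 78 = 3549.

3549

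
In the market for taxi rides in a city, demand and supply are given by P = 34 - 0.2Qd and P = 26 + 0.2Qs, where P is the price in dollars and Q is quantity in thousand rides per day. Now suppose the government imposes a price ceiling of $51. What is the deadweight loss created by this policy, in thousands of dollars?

0

Rearranging demand gives Qd = 170 - 5P; rearranging supply gives Qs = 5P - 130. Equilibrium: 170 - 5P = 5P - 130, so 300 = 10P and P* = 30, Q* = 20.
The ceiling of 51 is above the equilibrium price 30, so it is not binding; the market clears at P* = 30, Q* = 20.
Since the control does not bind, no trades are prevented and deadweight loss is zero.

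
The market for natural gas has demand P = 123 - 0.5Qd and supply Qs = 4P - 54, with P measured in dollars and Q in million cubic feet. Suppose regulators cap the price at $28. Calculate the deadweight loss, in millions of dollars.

2904

Rearranging demand gives Qd = 246 - 2P. Equilibrium: 246 - 2P = 4P - 54, so 300 = 6P and P* = 50, Q* = 146.
The ceiling of 28 is below the equilibrium price 50, so it binds.
At P = 28: Qd = 246 - 2·28 = 190 and Qs = 4·28 - 54 = 58.
Quantity traded falls to 58. At Q = 58 the demand price is (246 - 58)/2 = 94 and the supply price is (54 + 58)/4 = 28.
Deadweight loss = ½ · (94 - 28) · (146 - 58) = ½ · 66 · 88 = 2904.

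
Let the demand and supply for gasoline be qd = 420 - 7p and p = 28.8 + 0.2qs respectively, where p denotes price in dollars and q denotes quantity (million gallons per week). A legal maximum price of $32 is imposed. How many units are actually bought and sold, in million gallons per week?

Rearranging supply gives qs = 5p - 144. Setting quantity demanded equal to quantity supplied, 420 - 7p = 5p - 144, gives p* = 47 and q* = 91.
Since 32 < 47, the ceiling is binding.
At p = 32: qd = 420 - 7·32 = 196 and qs = 5·32 - 144 = 16.
The quantity actually transacted is the short side, supply: 16.

16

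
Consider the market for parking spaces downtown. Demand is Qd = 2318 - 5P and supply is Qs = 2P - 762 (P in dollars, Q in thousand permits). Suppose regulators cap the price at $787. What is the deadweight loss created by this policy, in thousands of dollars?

In a free market, 2318 - 5P = 2P - 762 gives the equilibrium P* = 440, Q* = 118.
The ceiling of 787 is above the equilibrium price 440, so it is not binding; the market clears at P* = 440, Q* = 118.
Since the control does not bind, no trades are prevented and deadweight loss is zero.

0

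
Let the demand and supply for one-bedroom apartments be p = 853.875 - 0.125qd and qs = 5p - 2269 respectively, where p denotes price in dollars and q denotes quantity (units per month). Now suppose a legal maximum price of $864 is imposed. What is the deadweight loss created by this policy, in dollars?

0

Rearranging demand gives qd = 6831 - 8p. Setting quantity demanded equal to quantity supplied, 6831 - 8p = 5p - 2269, gives p* = 700 and q* = 1231.
The ceiling of 864 is above the equilibrium price 700, so it is not binding; the market clears at p* = 700, q* = 1231.
Since the control does not bind, no trades are prevented and deadweight loss is zero.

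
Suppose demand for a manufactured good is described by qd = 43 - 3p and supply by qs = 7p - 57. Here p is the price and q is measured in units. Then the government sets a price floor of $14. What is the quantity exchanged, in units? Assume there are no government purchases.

1

Without the control the market clears where 43 - 3p = 7p - 57, i.e. p* = 10 and q* = 13.
Since 14 > 10, the floor is binding.
At p = 14: qd = 43 - 3·14 = 1 and qs = 7·14 - 57 = 41.
The quantity actually transacted is the short side, demand: 1.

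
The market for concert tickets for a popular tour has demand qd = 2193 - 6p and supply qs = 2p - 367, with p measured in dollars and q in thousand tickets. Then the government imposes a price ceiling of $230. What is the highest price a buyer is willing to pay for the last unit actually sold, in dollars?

350

Equilibrium: 2193 - 6p = 2p - 367, so 2560 = 8p and p* = 320, q* = 273.
The ceiling of 230 is below the equilibrium price 320, so it binds.
At p = 230: qd = 2193 - 6·230 = 813 and qs = 2·230 - 367 = 93.
Only 93 units reach the market. On the demand curve, the marginal buyer's willingness to pay at q = 93 is (2193 - 93)/6 = 350.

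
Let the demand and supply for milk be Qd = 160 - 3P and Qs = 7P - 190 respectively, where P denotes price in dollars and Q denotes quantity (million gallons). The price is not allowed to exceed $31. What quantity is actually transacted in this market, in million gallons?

Equilibrium: 160 - 3P = 7P - 190, so 350 = 10P and P* = 35, Q* = 55.
Because the ceiling (31) lies below the market-clearing price, it is binding.
At P = 31: Qd = 160 - 3·31 = 67 and Qs = 7·31 - 190 = 27.
The quantity actually transacted is the short side, supply: 27.

27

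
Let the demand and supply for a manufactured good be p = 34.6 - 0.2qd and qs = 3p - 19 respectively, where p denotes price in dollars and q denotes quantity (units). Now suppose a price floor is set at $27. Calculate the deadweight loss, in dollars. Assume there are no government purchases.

60

Rearranging demand gives qd = 173 - 5p. In a free market, 173 - 5p = 3p - 19 gives the equilibrium p* = 24, q* = 53.
The floor of 27 is above the equilibrium price 24, so it binds.
At p = 27: qd = 173 - 5·27 = 38 and qs = 3·27 - 19 = 62.
Quantity traded falls to 38. At q = 38 the demand price is (173 - 38)/5 = 27 and the supply price is (19 + 38)/3 = 19.
Deadweight loss = ½ · (27 - 19) · (53 - 38) = ½ · 8 · 15 = 60.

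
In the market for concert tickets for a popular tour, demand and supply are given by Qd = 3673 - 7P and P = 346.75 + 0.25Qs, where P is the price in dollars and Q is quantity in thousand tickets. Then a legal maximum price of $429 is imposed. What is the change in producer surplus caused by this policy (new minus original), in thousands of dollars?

Rearranging supply gives Qs = 4P - 1387. In a free market, 3673 - 7P = 4P - 1387 gives the equilibrium P* = 460, Q* = 453.
Because the ceiling (429) lies below the market-clearing price, it is binding.
At P = 429: Qd = 3673 - 7·429 = 670 and Qs = 4·429 - 1387 = 329.
Producer surplus without the control is ½ · (460 - 346.75) · 453 = 25651.125.
With the ceiling, producers sell 329 units at 429, so PS = ½ · (429 - 346.75) · 329 = 13530.125.
Change in producer surplus = 13530.125 - 25651.125 = -12121.

-12121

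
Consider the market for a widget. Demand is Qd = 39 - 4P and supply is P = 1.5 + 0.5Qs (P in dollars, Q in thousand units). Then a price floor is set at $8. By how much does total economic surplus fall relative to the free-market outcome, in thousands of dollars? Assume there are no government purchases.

Rearranging supply gives Qs = 2P - 3. Setting quantity demanded equal to quantity supplied, 39 - 4P = 2P - 3, gives P* = 7 and Q* = 11.
Because the floor (8) lies above the market-clearing price, it is binding.
At P = 8: Qd = 39 - 4·8 = 7 and Qs = 2·8 - 3 = 13.
Quantity traded falls to 7. At Q = 7 the demand price is (39 - 7)/4 = 8 and the supply price is (3 + 7)/2 = 5.
Deadweight loss = ½ · (8 - 5) · (11 - 7) = ½ · 3 · 4 = 6.

6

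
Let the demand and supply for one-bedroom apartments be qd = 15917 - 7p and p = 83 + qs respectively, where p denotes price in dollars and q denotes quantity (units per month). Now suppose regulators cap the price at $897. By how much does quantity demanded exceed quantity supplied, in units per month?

8824

Rearranging supply gives qs = p - 83. Setting quantity demanded equal to quantity supplied, 15917 - 7p = p - 83, gives p* = 2000 and q* = 1917.
Because the ceiling (897) lies below the market-clearing price, it is binding.
At p = 897: qd = 15917 - 7·897 = 9638 and qs = 897 - 83 = 814.
Shortage = qd - qs = 9638 - 814 = 8824.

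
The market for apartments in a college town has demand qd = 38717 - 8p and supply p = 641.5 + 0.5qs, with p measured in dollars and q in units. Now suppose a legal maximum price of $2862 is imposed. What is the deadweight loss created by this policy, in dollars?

1618805

Rearranging supply gives qs = 2p - 1283. Equilibrium: 38717 - 8p = 2p - 1283, so 40000 = 10p and p* = 4000, q* = 6717.
Because the ceiling (2862) lies below the market-clearing price, it is binding.
At p = 2862: qd = 38717 - 8·2862 = 15821 and qs = 2·2862 - 1283 = 4441.
Quantity traded falls to 4441. At q = 4441 the demand price is (38717 - 4441)/8 = 4284.5 and the supply price is (1283 + 4441)/2 = 2862.
Deadweight loss = ½ · (4284.5 - 2862) · (6717 - 4441) = ½ · 1422.5 · 2276 = 1618805.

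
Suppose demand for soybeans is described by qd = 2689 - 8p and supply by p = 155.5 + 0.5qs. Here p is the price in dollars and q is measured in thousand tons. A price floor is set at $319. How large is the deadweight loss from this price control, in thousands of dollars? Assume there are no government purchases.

7220

Rearranging supply gives qs = 2p - 311. Equilibrium: 2689 - 8p = 2p - 311, so 3000 = 10p and p* = 300, q* = 289.
Since 319 > 300, the floor is binding.
At p = 319: qd = 2689 - 8·319 = 137 and qs = 2·319 - 311 = 327.
Quantity traded falls to 137. At q = 137 the demand price is (2689 - 137)/8 = 319 and the supply price is (311 + 137)/2 = 224.
Deadweight loss = ½ · (319 - 224) · (289 - 137) = ½ · 95 · 152 = 7220.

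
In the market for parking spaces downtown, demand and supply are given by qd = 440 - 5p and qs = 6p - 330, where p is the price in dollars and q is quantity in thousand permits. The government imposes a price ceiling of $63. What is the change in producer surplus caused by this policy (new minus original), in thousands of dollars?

Setting quantity demanded equal to quantity supplied, 440 - 5p = 6p - 330, gives p* = 70 and q* = 90.
Since 63 < 70, the ceiling is binding.
At p = 63: qd = 440 - 5·63 = 125 and qs = 6·63 - 330 = 48.
Producer surplus without the control is ½ · (70 - 55) · 90 = 675.
With the ceiling, producers sell 48 units at 63, so PS = ½ · (63 - 55) · 48 = 192.
Change in producer surplus = 192 - 675 = -483.

-483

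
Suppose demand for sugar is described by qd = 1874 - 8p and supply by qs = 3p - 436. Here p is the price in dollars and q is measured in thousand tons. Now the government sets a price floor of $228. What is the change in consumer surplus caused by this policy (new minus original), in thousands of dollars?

Without the control the market clears where 1874 - 8p = 3p - 436, i.e. p* = 210 and q* = 194.
The floor of 228 is above the equilibrium price 210, so it binds.
At p = 228: qd = 1874 - 8·228 = 50 and qs = 3·228 - 436 = 248.
Consumer surplus without the control is ½ · (234.25 - 210) · 194 = 2352.25.
With the floor, consumers buy 50 units at 228, so CS = ½ · (234.25 - 228) · 50 = 156.25.
Change in consumer surplus = 156.25 - 2352.25 = -2196.

-2196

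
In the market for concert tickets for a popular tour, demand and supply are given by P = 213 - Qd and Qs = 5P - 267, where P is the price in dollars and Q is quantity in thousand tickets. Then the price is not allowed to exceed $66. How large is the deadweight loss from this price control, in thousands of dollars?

2940

Rearranging demand gives Qd = 213 - P. Setting quantity demanded equal to quantity supplied, 213 - P = 5P - 267, gives P* = 80 and Q* = 133.
The ceiling of 66 is below the equilibrium price 80, so it binds.
At P = 66: Qd = 213 - 66 = 147 and Qs = 5·66 - 267 = 63.
Quantity traded falls to 63. At Q = 63 the demand price is 213 - 63 = 150 and the supply price is (267 + 63)/5 = 66.
Deadweight loss = ½ · (150 - 66) · (133 - 63) = ½ · 84 · 70 = 2940.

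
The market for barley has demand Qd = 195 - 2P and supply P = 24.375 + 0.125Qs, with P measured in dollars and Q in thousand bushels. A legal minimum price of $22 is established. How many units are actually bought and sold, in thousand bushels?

Rearranging supply gives Qs = 8P - 195. Setting quantity demanded equal to quantity supplied, 195 - 2P = 8P - 195, gives P* = 39 and Q* = 117.
The floor of 22 is below the equilibrium price 39, so it is not binding; the market clears at P* = 39, Q* = 117.

117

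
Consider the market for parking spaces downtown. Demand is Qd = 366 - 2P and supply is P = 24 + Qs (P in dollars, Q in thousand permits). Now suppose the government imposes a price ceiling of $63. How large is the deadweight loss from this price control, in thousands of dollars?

Rearranging supply gives Qs = P - 24. Setting quantity demanded equal to quantity supplied, 366 - 2P = P - 24, gives P* = 130 and Q* = 106.
The ceiling of 63 is below the equilibrium price 130, so it binds.
At P = 63: Qd = 366 - 2·63 = 240 and Qs = 63 - 24 = 39.
Quantity traded falls to 39. At Q = 39 the demand price is (366 - 39)/2 = 163.5 and the supply price is 24 + 39 = 63.
Deadweight loss = ½ · (163.5 - 63) · (106 - 39) = ½ · 100.5 · 67 = 3366.75.

3366.75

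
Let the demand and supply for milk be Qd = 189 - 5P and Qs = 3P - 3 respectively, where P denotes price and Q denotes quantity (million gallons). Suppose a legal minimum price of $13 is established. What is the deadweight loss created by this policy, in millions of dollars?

Equilibrium: 189 - 5P = 3P - 3, so 192 = 8P and P* = 24, Q* = 69.
The floor of 13 is below the equilibrium price 24, so it is not binding; the market clears at P* = 24, Q* = 69.
Since the control does not bind, no trades are prevented and deadweight loss is zero.

0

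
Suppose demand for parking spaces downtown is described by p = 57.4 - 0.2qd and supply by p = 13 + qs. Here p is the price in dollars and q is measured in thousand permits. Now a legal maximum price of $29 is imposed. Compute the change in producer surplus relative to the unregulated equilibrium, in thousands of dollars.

-556.5

Rearranging demand gives qd = 287 - 5p; rearranging supply gives qs = p - 13. Equilibrium: 287 - 5p = p - 13, so 300 = 6p and p* = 50, q* = 37.
Because the ceiling (29) lies below the market-clearing price, it is binding.
At p = 29: qd = 287 - 5·29 = 142 and qs = 29 - 13 = 16.
Producer surplus without the control is ½ · (50 - 13) · 37 = 684.5.
With the ceiling, producers sell 16 units at 29, so PS = ½ · (29 - 13) · 16 = 128.
Change in producer surplus = 128 - 684.5 = -556.5.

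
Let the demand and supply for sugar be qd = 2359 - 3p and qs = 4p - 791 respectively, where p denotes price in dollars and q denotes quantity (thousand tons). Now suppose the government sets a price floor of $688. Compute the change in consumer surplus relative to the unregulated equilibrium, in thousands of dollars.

Without the control the market clears where 2359 - 3p = 4p - 791, i.e. p* = 450 and q* = 1009.
Since 688 > 450, the floor is binding.
At p = 688: qd = 2359 - 3·688 = 295 and qs = 4·688 - 791 = 1961.
Consumer surplus without the control is ½ · (2359/3 - 450) · 1009 = 1018081/6.
With the floor, consumers buy 295 units at 688, so CS = ½ · (2359/3 - 688) · 295 = 87025/6.
Change in consumer surplus = 87025/6 - 1018081/6 = -155176.

-155176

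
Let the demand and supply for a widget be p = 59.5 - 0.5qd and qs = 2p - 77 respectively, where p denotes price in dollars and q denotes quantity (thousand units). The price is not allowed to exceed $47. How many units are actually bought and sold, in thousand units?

17

Rearranging demand gives qd = 119 - 2p. Without the control the market clears where 119 - 2p = 2p - 77, i.e. p* = 49 and q* = 21.
Because the ceiling (47) lies below the market-clearing price, it is binding.
At p = 47: qd = 119 - 2·47 = 25 and qs = 2·47 - 77 = 17.
The quantity actually transacted is the short side, supply: 17.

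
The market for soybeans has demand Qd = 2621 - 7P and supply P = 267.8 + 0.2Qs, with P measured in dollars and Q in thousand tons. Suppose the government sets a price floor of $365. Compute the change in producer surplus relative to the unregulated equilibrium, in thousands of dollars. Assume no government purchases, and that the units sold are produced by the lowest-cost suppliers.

Rearranging supply gives Qs = 5P - 1339. In a free market, 2621 - 7P = 5P - 1339 gives the equilibrium P* = 330, Q* = 311.
The floor of 365 is above the equilibrium price 330, so it binds.
At P = 365: Qd = 2621 - 7·365 = 66 and Qs = 5·365 - 1339 = 486.
Producer surplus without the control is ½ · (330 - 267.8) · 311 = 9672.1.
With the floor, 66 units are sold at 365. The supply price at Q = 66 is 281, so PS = ½ · [(365 - 267.8) + (365 - 281)] · 66 = 5979.6.
Change in producer surplus = 5979.6 - 9672.1 = -3692.5.

-3692.5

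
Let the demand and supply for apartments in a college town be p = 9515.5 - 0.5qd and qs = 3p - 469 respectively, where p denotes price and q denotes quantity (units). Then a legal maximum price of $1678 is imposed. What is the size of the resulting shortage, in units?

Rearranging demand gives qd = 19031 - 2p. Equilibrium: 19031 - 2p = 3p - 469, so 19500 = 5p and p* = 3900, q* = 11231.
Because the ceiling (1678) lies below the market-clearing price, it is binding.
At p = 1678: qd = 19031 - 2·1678 = 15675 and qs = 3·1678 - 469 = 4565.
Shortage = qd - qs = 15675 - 4565 = 11110.

11110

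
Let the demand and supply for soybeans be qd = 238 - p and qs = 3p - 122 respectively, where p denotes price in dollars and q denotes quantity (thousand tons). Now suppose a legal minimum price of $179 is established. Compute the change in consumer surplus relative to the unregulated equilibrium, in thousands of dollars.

Without the control the market clears where 238 - p = 3p - 122, i.e. p* = 90 and q* = 148.
The floor of 179 is above the equilibrium price 90, so it binds.
At p = 179: qd = 238 - 179 = 59 and qs = 3·179 - 122 = 415.
Consumer surplus without the control is ½ · (238 - 90) · 148 = 10952.
With the floor, consumers buy 59 units at 179, so CS = ½ · (238 - 179) · 59 = 1740.5.
Change in consumer surplus = 1740.5 - 10952 = -9211.5.

-9211.5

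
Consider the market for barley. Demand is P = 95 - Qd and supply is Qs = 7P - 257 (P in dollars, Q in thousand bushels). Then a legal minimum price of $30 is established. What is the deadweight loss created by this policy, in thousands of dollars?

0

Rearranging demand gives Qd = 95 - P. Equilibrium: 95 - P = 7P - 257, so 352 = 8P and P* = 44, Q* = 51.
The floor of 30 is below the equilibrium price 44, so it is not binding; the market clears at P* = 44, Q* = 51.
Since the control does not bind, no trades are prevented and deadweight loss is zero.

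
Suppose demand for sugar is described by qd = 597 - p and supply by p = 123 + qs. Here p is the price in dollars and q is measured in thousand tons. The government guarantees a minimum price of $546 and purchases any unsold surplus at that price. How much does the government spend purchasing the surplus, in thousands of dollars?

Rearranging supply gives qs = p - 123. In a free market, 597 - p = p - 123 gives the equilibrium p* = 360, q* = 237.
Because the floor (546) lies above the market-clearing price, it is binding.
At p = 546: qd = 597 - 546 = 51 and qs = 546 - 123 = 423.
Surplus = qs - qd = 372.
Government expenditure = surplus × support price = 372 × 546 = 203112.

203112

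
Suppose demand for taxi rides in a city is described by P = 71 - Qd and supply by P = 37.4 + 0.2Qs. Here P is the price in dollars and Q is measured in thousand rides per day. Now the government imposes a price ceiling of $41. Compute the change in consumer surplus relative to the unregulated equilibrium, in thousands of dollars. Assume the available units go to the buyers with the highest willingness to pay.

-14

Rearranging demand gives Qd = 71 - P; rearranging supply gives Qs = 5P - 187. Without the control the market clears where 71 - P = 5P - 187, i.e. P* = 43 and Q* = 28.
The ceiling of 41 is below the equilibrium price 43, so it binds.
At P = 41: Qd = 71 - 41 = 30 and Qs = 5·41 - 187 = 18.
Consumer surplus without the control is ½ · (71 - 43) · 28 = 392.
With the ceiling, 18 units are sold at 41 (assume they go to the highest-value buyers). The demand price at Q = 18 is 53, so CS = ½ · [(71 - 41) + (53 - 41)] · 18 = 378.
Change in consumer surplus = 378 - 392 = -14.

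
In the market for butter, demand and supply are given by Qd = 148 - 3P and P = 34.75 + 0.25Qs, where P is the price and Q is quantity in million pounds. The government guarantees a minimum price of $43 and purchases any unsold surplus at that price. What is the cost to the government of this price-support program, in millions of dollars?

Rearranging supply gives Qs = 4P - 139. In a free market, 148 - 3P = 4P - 139 gives the equilibrium P* = 41, Q* = 25.
Because the floor (43) lies above the market-clearing price, it is binding.
At P = 43: Qd = 148 - 3·43 = 19 and Qs = 4·43 - 139 = 33.
Surplus = Qs - Qd = 14.
Government expenditure = surplus × support price = 14 × 43 = 602.

602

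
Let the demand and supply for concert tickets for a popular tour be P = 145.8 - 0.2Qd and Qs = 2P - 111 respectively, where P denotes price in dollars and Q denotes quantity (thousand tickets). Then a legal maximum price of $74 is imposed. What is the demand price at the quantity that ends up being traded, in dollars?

Rearranging demand gives Qd = 729 - 5P. Setting quantity demanded equal to quantity supplied, 729 - 5P = 2P - 111, gives P* = 120 and Q* = 129.
Since 74 < 120, the ceiling is binding.
At P = 74: Qd = 729 - 5·74 = 359 and Qs = 2·74 - 111 = 37.
Only 37 units reach the market. On the demand curve, the marginal buyer's willingness to pay at Q = 37 is (729 - 37)/5 = 138.4.

138.4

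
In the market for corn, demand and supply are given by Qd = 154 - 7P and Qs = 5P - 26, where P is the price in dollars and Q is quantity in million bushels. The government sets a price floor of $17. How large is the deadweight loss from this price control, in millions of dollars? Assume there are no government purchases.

Equilibrium: 154 - 7P = 5P - 26, so 180 = 12P and P* = 15, Q* = 49.
Since 17 > 15, the floor is binding.
At P = 17: Qd = 154 - 7·17 = 35 and Qs = 5·17 - 26 = 59.
Quantity traded falls to 35. At Q = 35 the demand price is (154 - 35)/7 = 17 and the supply price is (26 + 35)/5 = 12.2.
Deadweight loss = ½ · (17 - 12.2) · (49 - 35) = ½ · 4.8 · 14 = 33.6.

33.6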